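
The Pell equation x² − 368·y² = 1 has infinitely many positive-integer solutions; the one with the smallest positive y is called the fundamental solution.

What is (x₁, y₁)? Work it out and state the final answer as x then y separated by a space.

d=368: √d = [19; 5,2,5,38] (ℓ=4, even), read p_3/q_3
step 0: (19, 1)  from 19·(1,0) + (0,1)
…
step 2: (211, 11)  from 2·(96,5) + (19,1)
step 3: (1151, 60)  from 5·(211,11) + (96,5)
→ (1151, 60).  Check: 1151²=1324801, 368·60²=1324800, difference 1.

1151 60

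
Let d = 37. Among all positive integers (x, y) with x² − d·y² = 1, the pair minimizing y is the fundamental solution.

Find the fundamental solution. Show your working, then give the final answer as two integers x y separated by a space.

d=37: √d = [6; 12] (ℓ=1, odd), read p_1/q_1
i=0: a=6 ⇒ p=6, q=1
i=1: a=12 ⇒ p=73, q=12
→ (73, 12).  Check: 73²=5329, 37·12²=5328, difference 1.

73 12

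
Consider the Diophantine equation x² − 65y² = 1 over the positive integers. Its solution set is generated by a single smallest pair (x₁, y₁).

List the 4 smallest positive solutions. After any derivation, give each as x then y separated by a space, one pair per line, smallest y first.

√65 → a₀=8, period (16); ℓ=1 odd so k=1
i=0: a=8 ⇒ p=8, q=1
i=1: a=16 ⇒ p=129, q=16
(x₁, y₁) = (129, 16);  129² − 65·16² = 1 ✓
k=2:  x_2 = 129·129+65·16·16 = 33281,  y_2 = 129·16+16·129 = 4128
k=3:  x_3 = 129·33281+65·16·4128 = 8586369,  y_3 = 129·4128+16·33281 = 1065008
k=4:  x_4 = 129·8586369+65·16·1065008 = 2215249921,  y_4 = 129·1065008+16·8586369 = 274767936

129 16
33281 4128
8586369 1065008
2215249921 274767936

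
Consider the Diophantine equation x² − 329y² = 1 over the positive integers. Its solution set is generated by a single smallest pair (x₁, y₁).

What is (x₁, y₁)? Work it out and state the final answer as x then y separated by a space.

2376415 131016

√329 = [18; 7,4,2,1,1,4,1,1,2,4,7,36, …], period ℓ=12 (even) → k=11
k=0  a_k=18  p_k/q_k = 18/1
k=1  a_k=7  p_k/q_k = 127/7
k=2  a_k=4  p_k/q_k = 526/29
…
k=4  a_k=1  p_k/q_k = 1705/94
k=5  a_k=1  p_k/q_k = 2884/159
k=6  a_k=4  p_k/q_k = 13241/730
k=7  a_k=1  p_k/q_k = 16125/889
k=8  a_k=1  p_k/q_k = 29366/1619
k=9  a_k=2  p_k/q_k = 74857/4127
k=10  a_k=4  p_k/q_k = 328794/18127
k=11  a_k=7  p_k/q_k = 2376415/131016
→ (2376415, 131016).  Check: 2376415²=5647348252225, 329·131016²=5647348252224, difference 1.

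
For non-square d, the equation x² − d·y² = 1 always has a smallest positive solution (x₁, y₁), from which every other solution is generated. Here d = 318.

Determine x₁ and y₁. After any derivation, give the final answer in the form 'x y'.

107 6

[17; 1,4,1,34] for √318; ℓ=4 ⇒ convergent index 3
a_0=17:  p_0=17·1+0=17,  q_0=17·0+1=1
…
a_2=4:  p_2=4·18+17=89,  q_2=4·1+1=5
a_3=1:  p_3=1·89+18=107,  q_3=1·5+1=6
→ (107, 6).  Check: 107²=11449, 318·6²=11448, difference 1.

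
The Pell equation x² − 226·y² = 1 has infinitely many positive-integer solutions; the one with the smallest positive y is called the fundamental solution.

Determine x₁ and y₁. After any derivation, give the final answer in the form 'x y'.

451 30

d=226: √d = [15; 30] (ℓ=1, odd), read p_1/q_1
a_0=15:  p_0=15·1+0=15,  q_0=15·0+1=1
a_1=30:  p_1=30·15+1=451,  q_1=30·1+0=30
fundamental: x₁=451, y₁=30  (since 203401 − 226·900 = 1)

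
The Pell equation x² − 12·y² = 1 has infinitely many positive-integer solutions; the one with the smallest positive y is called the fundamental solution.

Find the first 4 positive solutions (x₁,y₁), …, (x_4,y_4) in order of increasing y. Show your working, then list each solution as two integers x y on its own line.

7 2
97 28
1351 390
18817 5432

√12 → a₀=3, period (2,6); ℓ=2 even so k=1
i=0: a=3 ⇒ p=3, q=1
i=1: a=2 ⇒ p=7, q=2
fundamental: x₁=7, y₁=2  (since 49 − 12·4 = 1)
n=2: (7,2)∘(7,2) = (7·7+12·2·2, 7·2+2·7) = (97,28)
n=3: (97,28)∘(7,2) = (7·97+12·2·28, 7·28+2·97) = (1351,390)
n=4: (1351,390)∘(7,2) = (7·1351+12·2·390, 7·390+2·1351) = (18817,5432)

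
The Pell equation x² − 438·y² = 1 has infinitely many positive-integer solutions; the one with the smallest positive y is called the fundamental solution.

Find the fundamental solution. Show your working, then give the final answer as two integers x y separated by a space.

√438 = [20; 1,12,1,40, …], period ℓ=4 (even) → k=3
a_0=20:  p_0=20·1+0=20,  q_0=20·0+1=1
a_1=1:  p_1=1·20+1=21,  q_1=1·1+0=1
a_2=12:  p_2=12·21+20=272,  q_2=12·1+1=13
a_3=1:  p_3=1·272+21=293,  q_3=1·13+1=14
→ (293, 14).  Check: 293²=85849, 438·14²=85848, difference 1.

293 14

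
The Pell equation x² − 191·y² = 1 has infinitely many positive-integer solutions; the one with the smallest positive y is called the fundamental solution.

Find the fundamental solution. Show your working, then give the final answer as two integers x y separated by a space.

8994000 650783

[13; 1,4,1,1,3,…,4,1,26] for √191; ℓ=16 ⇒ convergent index 15
a_0=13:  p_0=13·1+0=13,  q_0=13·0+1=1
a_1=1:  p_1=1·13+1=14,  q_1=1·1+0=1
a_2=4:  p_2=4·14+13=69,  q_2=4·1+1=5
a_3=1:  p_3=1·69+14=83,  q_3=1·5+1=6
…
a_5=3:  p_5=3·152+83=539,  q_5=3·11+6=39
…
a_8=13:  p_8=13·2999+1230=40217,  q_8=13·217+89=2910
…
a_10=2:  p_10=2·83433+40217=207083,  q_10=2·6037+2910=14984
a_11=3:  p_11=3·207083+83433=704682,  q_11=3·14984+6037=50989
…
a_13=1:  p_13=1·911765+704682=1616447,  q_13=1·65973+50989=116962
a_14=4:  p_14=4·1616447+911765=7377553,  q_14=4·116962+65973=533821
a_15=1:  p_15=1·7377553+1616447=8994000,  q_15=1·533821+116962=650783
fundamental: x₁=8994000, y₁=650783  (since 80892036000000 − 191·423518513089 = 1)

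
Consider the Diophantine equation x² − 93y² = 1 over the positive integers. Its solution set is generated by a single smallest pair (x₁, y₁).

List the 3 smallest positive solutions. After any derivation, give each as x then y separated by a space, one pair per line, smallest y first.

12151 1260
295293601 30620520
7176225079351 744139875780

√93 → a₀=9, period (1,1,1,4,6,4,1,1,1,18); ℓ=10 even so k=9
step 0: (9, 1)  from 9·(1,0) + (0,1)
step 1: (10, 1)  from 1·(9,1) + (1,0)
step 2: (19, 2)  from 1·(10,1) + (9,1)
step 3: (29, 3)  from 1·(19,2) + (10,1)
step 4: (135, 14)  from 4·(29,3) + (19,2)
step 5: (839, 87)  from 6·(135,14) + (29,3)
step 6: (3491, 362)  from 4·(839,87) + (135,14)
step 7: (4330, 449)  from 1·(3491,362) + (839,87)
step 8: (7821, 811)  from 1·(4330,449) + (3491,362)
step 9: (12151, 1260)  from 1·(7821,811) + (4330,449)
→ (12151, 1260).  Check: 12151²=147646801, 93·1260²=147646800, difference 1.
(12151+1260√93)^2 = 295293601 + 30620520√93
(12151+1260√93)^3 = 7176225079351 + 744139875780√93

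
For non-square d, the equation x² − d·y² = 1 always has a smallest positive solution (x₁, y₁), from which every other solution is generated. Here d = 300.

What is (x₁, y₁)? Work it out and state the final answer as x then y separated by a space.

[17; 3,8,3,34] for √300; ℓ=4 ⇒ convergent index 3
step 0: (17, 1)  from 17·(1,0) + (0,1)
step 1: (52, 3)  from 3·(17,1) + (1,0)
step 2: (433, 25)  from 8·(52,3) + (17,1)
step 3: (1351, 78)  from 3·(433,25) + (52,3)
→ (1351, 78).  Check: 1351²=1825201, 300·78²=1825200, difference 1.

1351 78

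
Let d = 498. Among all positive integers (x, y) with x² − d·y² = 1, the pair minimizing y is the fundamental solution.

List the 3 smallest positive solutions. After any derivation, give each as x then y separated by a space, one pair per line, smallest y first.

√498 = [22; 3,6,22,6,3,44, …], period ℓ=6 (even) → k=5
k=0  a_k=22  p_k/q_k = 22/1
k=1  a_k=3  p_k/q_k = 67/3
…
k=3  a_k=22  p_k/q_k = 9395/421
k=4  a_k=6  p_k/q_k = 56794/2545
k=5  a_k=3  p_k/q_k = 179777/8056
→ (179777, 8056).  Check: 179777²=32319769729, 498·8056²=32319769728, difference 1.
k=2:  x_2 = 179777·179777+498·8056·8056 = 64639539457,  y_2 = 179777·8056+8056·179777 = 2896567024
k=3:  x_3 = 179777·64639539457+498·8056·2896567024 = 23241404969742401,  y_3 = 179777·2896567024+8056·64639539457 = 1041472259739240

179777 8056
64639539457 2896567024
23241404969742401 1041472259739240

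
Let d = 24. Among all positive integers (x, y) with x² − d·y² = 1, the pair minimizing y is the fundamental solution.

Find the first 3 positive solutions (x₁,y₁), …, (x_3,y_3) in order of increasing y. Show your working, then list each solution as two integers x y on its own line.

[4; 1,8] for √24; ℓ=2 ⇒ convergent index 1
a_0=4:  p_0=4·1+0=4,  q_0=4·0+1=1
a_1=1:  p_1=1·4+1=5,  q_1=1·1+0=1
→ (5, 1).  Check: 5²=25, 24·1²=24, difference 1.
k=2:  x_2 = 5·5+24·1·1 = 49,  y_2 = 5·1+1·5 = 10
k=3:  x_3 = 5·49+24·1·10 = 485,  y_3 = 5·10+1·49 = 99

5 1
49 10
485 99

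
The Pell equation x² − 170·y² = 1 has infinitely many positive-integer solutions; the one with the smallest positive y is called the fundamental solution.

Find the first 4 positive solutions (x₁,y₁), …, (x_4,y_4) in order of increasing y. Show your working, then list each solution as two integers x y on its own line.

d=170: √d = [13; 26] (ℓ=1, odd), read p_1/q_1
i=0: a=13 ⇒ p=13, q=1
i=1: a=26 ⇒ p=339, q=26
→ (339, 26).  Check: 339²=114921, 170·26²=114920, difference 1.
n=2: (339,26)∘(339,26) = (339·339+170·26·26, 339·26+26·339) = (229841,17628)
n=3: (229841,17628)∘(339,26) = (339·229841+170·26·17628, 339·17628+26·229841) = (155831859,11951758)
n=4: (155831859,11951758)∘(339,26) = (339·155831859+170·26·11951758, 339·11951758+26·155831859) = (105653770561,8103274296)

339 26
229841 17628
155831859 11951758
105653770561 8103274296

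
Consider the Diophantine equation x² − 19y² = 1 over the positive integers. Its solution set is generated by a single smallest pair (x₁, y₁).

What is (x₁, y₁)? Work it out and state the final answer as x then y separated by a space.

170 39

√19 → a₀=4, period (2,1,3,1,2,8); ℓ=6 even so k=5
step 0: (4, 1)  from 4·(1,0) + (0,1)
…
step 2: (13, 3)  from 1·(9,2) + (4,1)
step 3: (48, 11)  from 3·(13,3) + (9,2)
step 4: (61, 14)  from 1·(48,11) + (13,3)
step 5: (170, 39)  from 2·(61,14) + (48,11)
(x₁, y₁) = (170, 39);  170² − 19·39² = 1 ✓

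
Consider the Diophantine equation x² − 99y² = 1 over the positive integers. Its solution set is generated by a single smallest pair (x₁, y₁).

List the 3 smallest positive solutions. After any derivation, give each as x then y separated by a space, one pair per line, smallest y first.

[9; 1,18] for √99; ℓ=2 ⇒ convergent index 1
k=0  a_k=9  p_k/q_k = 9/1
k=1  a_k=1  p_k/q_k = 10/1
fundamental: x₁=10, y₁=1  (since 100 − 99·1 = 1)
k=2:  x_2 = 10·10+99·1·1 = 199,  y_2 = 10·1+1·10 = 20
k=3:  x_3 = 10·199+99·1·20 = 3970,  y_3 = 10·20+1·199 = 399

10 1
199 20
3970 399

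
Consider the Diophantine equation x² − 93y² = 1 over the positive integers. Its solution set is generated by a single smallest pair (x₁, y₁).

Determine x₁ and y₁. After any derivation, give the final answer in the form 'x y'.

d=93: √d = [9; 1,1,1,4,6,4,1,1,1,18] (ℓ=10, even), read p_9/q_9
i=0: a=9 ⇒ p=9, q=1
…
i=2: a=1 ⇒ p=19, q=2
…
i=4: a=4 ⇒ p=135, q=14
i=5: a=6 ⇒ p=839, q=87
i=6: a=4 ⇒ p=3491, q=362
i=7: a=1 ⇒ p=4330, q=449
i=8: a=1 ⇒ p=7821, q=811
i=9: a=1 ⇒ p=12151, q=1260
(x₁, y₁) = (12151, 1260);  12151² − 93·1260² = 1 ✓

12151 1260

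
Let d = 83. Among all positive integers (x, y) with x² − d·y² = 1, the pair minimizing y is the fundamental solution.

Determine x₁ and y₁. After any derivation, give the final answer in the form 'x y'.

82 9

[9; 9,18] for √83; ℓ=2 ⇒ convergent index 1
a_0=9:  p_0=9·1+0=9,  q_0=9·0+1=1
a_1=9:  p_1=9·9+1=82,  q_1=9·1+0=9
→ (82, 9).  Check: 82²=6724, 83·9²=6723, difference 1.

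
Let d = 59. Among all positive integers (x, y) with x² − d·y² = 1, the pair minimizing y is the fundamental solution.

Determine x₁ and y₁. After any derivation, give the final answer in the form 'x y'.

530 69

√59 → a₀=7, period (1,2,7,2,1,14); ℓ=6 even so k=5
i=0: a=7 ⇒ p=7, q=1
i=1: a=1 ⇒ p=8, q=1
i=2: a=2 ⇒ p=23, q=3
i=3: a=7 ⇒ p=169, q=22
i=4: a=2 ⇒ p=361, q=47
i=5: a=1 ⇒ p=530, q=69
fundamental: x₁=530, y₁=69  (since 280900 − 59·4761 = 1)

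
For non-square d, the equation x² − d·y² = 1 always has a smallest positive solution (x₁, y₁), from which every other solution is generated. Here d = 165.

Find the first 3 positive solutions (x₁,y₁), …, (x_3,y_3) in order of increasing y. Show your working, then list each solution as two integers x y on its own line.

d=165: √d = [12; 1,5,2,5,1,24] (ℓ=6, even), read p_5/q_5
i=0: a=12 ⇒ p=12, q=1
i=1: a=1 ⇒ p=13, q=1
i=2: a=5 ⇒ p=77, q=6
…
i=4: a=5 ⇒ p=912, q=71
i=5: a=1 ⇒ p=1079, q=84
(x₁, y₁) = (1079, 84);  1079² − 165·84² = 1 ✓
(x_2, y_2) = (1079·1079 + 165·84·84, 1079·84 + 84·1079) = (2328481, 181272)
(x_3, y_3) = (1079·2328481 + 165·84·181272, 1079·181272 + 84·2328481) = (5024860919, 391184892)

1079 84
2328481 181272
5024860919 391184892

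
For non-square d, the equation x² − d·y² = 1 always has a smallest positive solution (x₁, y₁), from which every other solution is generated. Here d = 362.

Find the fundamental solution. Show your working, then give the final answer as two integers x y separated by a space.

√362 = [19; 38, …], period ℓ=1 (odd) → k=1
a_0=19:  p_0=19·1+0=19,  q_0=19·0+1=1
a_1=38:  p_1=38·19+1=723,  q_1=38·1+0=38
fundamental: x₁=723, y₁=38  (since 522729 − 362·1444 = 1)

723 38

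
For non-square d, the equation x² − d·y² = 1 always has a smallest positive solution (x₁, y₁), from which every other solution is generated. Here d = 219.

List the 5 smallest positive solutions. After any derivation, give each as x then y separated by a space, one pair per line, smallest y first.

√219 = [14; 1,3,1,28, …], period ℓ=4 (even) → k=3
i=0: a=14 ⇒ p=14, q=1
i=1: a=1 ⇒ p=15, q=1
i=2: a=3 ⇒ p=59, q=4
i=3: a=1 ⇒ p=74, q=5
(x₁, y₁) = (74, 5);  74² − 219·5² = 1 ✓
(74+5√219)^2 = 10951 + 740√219
(74+5√219)^3 = 1620674 + 109515√219
(74+5√219)^4 = 239848801 + 16207480√219
(74+5√219)^5 = 35496001874 + 2398597525√219

74 5
10951 740
1620674 109515
239848801 16207480
35496001874 2398597525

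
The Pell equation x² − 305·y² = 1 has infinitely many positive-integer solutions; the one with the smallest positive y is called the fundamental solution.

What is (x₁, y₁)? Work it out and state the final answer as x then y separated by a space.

489 28

√305 = [17; 2,6,2,34, …], period ℓ=4 (even) → k=3
a_0=17:  p_0=17·1+0=17,  q_0=17·0+1=1
a_1=2:  p_1=2·17+1=35,  q_1=2·1+0=2
a_2=6:  p_2=6·35+17=227,  q_2=6·2+1=13
a_3=2:  p_3=2·227+35=489,  q_3=2·13+2=28
(x₁, y₁) = (489, 28);  489² − 305·28² = 1 ✓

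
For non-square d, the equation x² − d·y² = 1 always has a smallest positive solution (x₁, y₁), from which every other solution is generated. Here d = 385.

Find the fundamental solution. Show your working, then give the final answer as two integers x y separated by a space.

95831 4884

[19; 1,1,1,1,1,…,1,1,38] for √385; ℓ=16 ⇒ convergent index 15
i=0: a=19 ⇒ p=19, q=1
…
i=2: a=1 ⇒ p=39, q=2
i=3: a=1 ⇒ p=59, q=3
…
i=5: a=1 ⇒ p=157, q=8
…
i=8: a=2 ⇒ p=2021, q=103
…
i=10: a=3 ⇒ p=10262, q=523
i=11: a=1 ⇒ p=13009, q=663
i=12: a=1 ⇒ p=23271, q=1186
i=13: a=1 ⇒ p=36280, q=1849
i=14: a=1 ⇒ p=59551, q=3035
i=15: a=1 ⇒ p=95831, q=4884
→ (95831, 4884).  Check: 95831²=9183580561, 385·4884²=9183580560, difference 1.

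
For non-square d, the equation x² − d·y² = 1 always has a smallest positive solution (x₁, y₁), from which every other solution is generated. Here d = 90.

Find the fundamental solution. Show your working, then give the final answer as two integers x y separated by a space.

[9; 2,18] for √90; ℓ=2 ⇒ convergent index 1
k=0  a_k=9  p_k/q_k = 9/1
k=1  a_k=2  p_k/q_k = 19/2
(x₁, y₁) = (19, 2);  19² − 90·2² = 1 ✓

19 2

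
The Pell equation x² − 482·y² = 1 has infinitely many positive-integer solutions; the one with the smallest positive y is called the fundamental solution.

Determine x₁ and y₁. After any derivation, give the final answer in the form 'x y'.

√482 → a₀=21, period (1,20,1,42); ℓ=4 even so k=3
i=0: a=21 ⇒ p=21, q=1
…
i=2: a=20 ⇒ p=461, q=21
i=3: a=1 ⇒ p=483, q=22
fundamental: x₁=483, y₁=22  (since 233289 − 482·484 = 1)

483 22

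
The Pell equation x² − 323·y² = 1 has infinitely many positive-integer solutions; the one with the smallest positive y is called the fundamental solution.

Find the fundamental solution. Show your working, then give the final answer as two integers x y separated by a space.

18 1

[17; 1,34] for √323; ℓ=2 ⇒ convergent index 1
a_0=17:  p_0=17·1+0=17,  q_0=17·0+1=1
a_1=1:  p_1=1·17+1=18,  q_1=1·1+0=1
(x₁, y₁) = (18, 1);  18² − 323·1² = 1 ✓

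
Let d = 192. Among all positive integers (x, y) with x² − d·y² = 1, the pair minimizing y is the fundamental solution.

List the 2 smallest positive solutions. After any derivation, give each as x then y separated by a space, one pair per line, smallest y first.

97 7
18817 1358

√192 = [13; 1,5,1,26, …], period ℓ=4 (even) → k=3
k=0  a_k=13  p_k/q_k = 13/1
…
k=2  a_k=5  p_k/q_k = 83/6
k=3  a_k=1  p_k/q_k = 97/7
(x₁, y₁) = (97, 7);  97² − 192·7² = 1 ✓
(97+7√192)^2 = 18817 + 1358√192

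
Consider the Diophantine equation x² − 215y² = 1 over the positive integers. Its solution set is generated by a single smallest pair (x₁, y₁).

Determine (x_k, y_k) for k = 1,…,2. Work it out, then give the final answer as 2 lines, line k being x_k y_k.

√215 → a₀=14, period (1,1,1,28); ℓ=4 even so k=3
a_0=14:  p_0=14·1+0=14,  q_0=14·0+1=1
a_1=1:  p_1=1·14+1=15,  q_1=1·1+0=1
a_2=1:  p_2=1·15+14=29,  q_2=1·1+1=2
a_3=1:  p_3=1·29+15=44,  q_3=1·2+1=3
(x₁, y₁) = (44, 3);  44² − 215·3² = 1 ✓
k=2:  x_2 = 44·44+215·3·3 = 3871,  y_2 = 44·3+3·44 = 264

44 3
3871 264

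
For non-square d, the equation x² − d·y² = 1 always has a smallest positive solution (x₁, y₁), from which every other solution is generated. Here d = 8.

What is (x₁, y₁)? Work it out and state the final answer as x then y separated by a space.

√8 = [2; 1,4, …], period ℓ=2 (even) → k=1
step 0: (2, 1)  from 2·(1,0) + (0,1)
step 1: (3, 1)  from 1·(2,1) + (1,0)
fundamental: x₁=3, y₁=1  (since 9 − 8·1 = 1)

3 1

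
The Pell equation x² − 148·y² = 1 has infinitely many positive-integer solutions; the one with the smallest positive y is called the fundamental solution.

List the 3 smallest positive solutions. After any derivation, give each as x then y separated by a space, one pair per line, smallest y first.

73 6
10657 876
1555849 127890

[12; 6,24] for √148; ℓ=2 ⇒ convergent index 1
i=0: a=12 ⇒ p=12, q=1
i=1: a=6 ⇒ p=73, q=6
→ (73, 6).  Check: 73²=5329, 148·6²=5328, difference 1.
(x_2, y_2) = (73·73 + 148·6·6, 73·6 + 6·73) = (10657, 876)
(x_3, y_3) = (73·10657 + 148·6·876, 73·876 + 6·10657) = (1555849, 127890)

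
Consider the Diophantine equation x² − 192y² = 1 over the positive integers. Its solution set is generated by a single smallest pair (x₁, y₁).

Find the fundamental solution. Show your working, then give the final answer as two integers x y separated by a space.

97 7

[13; 1,5,1,26] for √192; ℓ=4 ⇒ convergent index 3
k=0  a_k=13  p_k/q_k = 13/1
…
k=2  a_k=5  p_k/q_k = 83/6
k=3  a_k=1  p_k/q_k = 97/7
(x₁, y₁) = (97, 7);  97² − 192·7² = 1 ✓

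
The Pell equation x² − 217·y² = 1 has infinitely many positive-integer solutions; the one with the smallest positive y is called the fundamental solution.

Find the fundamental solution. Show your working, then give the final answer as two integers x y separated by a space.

3844063 260952

d=217: √d = [14; 1,2,1,2,1,…,2,1,28] (ℓ=16, even), read p_15/q_15
k=0  a_k=14  p_k/q_k = 14/1
…
k=2  a_k=2  p_k/q_k = 44/3
k=3  a_k=1  p_k/q_k = 59/4
k=4  a_k=2  p_k/q_k = 162/11
k=5  a_k=1  p_k/q_k = 221/15
k=6  a_k=1  p_k/q_k = 383/26
…
k=9  a_k=9  p_k/q_k = 139163/9447
…
k=11  a_k=1  p_k/q_k = 293381/19916
k=12  a_k=2  p_k/q_k = 740980/50301
…
k=14  a_k=2  p_k/q_k = 2809702/190735
k=15  a_k=1  p_k/q_k = 3844063/260952
(x₁, y₁) = (3844063, 260952);  3844063² − 217·260952² = 1 ✓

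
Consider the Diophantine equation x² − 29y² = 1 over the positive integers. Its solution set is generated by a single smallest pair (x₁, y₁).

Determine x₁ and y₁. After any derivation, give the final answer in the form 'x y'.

9801 1820

√29 = [5; 2,1,1,2,10, …], period ℓ=5 (odd) → k=9
a_0=5:  p_0=5·1+0=5,  q_0=5·0+1=1
…
a_2=1:  p_2=1·11+5=16,  q_2=1·2+1=3
a_3=1:  p_3=1·16+11=27,  q_3=1·3+2=5
a_4=2:  p_4=2·27+16=70,  q_4=2·5+3=13
…
a_6=2:  p_6=2·727+70=1524,  q_6=2·135+13=283
…
a_8=1:  p_8=1·2251+1524=3775,  q_8=1·418+283=701
a_9=2:  p_9=2·3775+2251=9801,  q_9=2·701+418=1820
fundamental: x₁=9801, y₁=1820  (since 96059601 − 29·3312400 = 1)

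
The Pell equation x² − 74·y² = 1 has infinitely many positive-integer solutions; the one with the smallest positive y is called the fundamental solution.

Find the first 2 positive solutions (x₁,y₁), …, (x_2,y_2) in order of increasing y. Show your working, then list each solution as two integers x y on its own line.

3699 430
27365201 3181140

√74 = [8; 1,1,1,1,16, …], period ℓ=5 (odd) → k=9
i=0: a=8 ⇒ p=8, q=1
…
i=3: a=1 ⇒ p=26, q=3
i=4: a=1 ⇒ p=43, q=5
…
i=6: a=1 ⇒ p=757, q=88
i=7: a=1 ⇒ p=1471, q=171
i=8: a=1 ⇒ p=2228, q=259
i=9: a=1 ⇒ p=3699, q=430
fundamental: x₁=3699, y₁=430  (since 13682601 − 74·184900 = 1)
n=2: (3699,430)∘(3699,430) = (3699·3699+74·430·430, 3699·430+430·3699) = (27365201,3181140)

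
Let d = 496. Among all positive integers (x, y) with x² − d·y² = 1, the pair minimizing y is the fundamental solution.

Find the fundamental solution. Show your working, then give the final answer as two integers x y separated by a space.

[22; 3,1,2,4,1,…,1,3,44] for √496; ℓ=16 ⇒ convergent index 15
i=0: a=22 ⇒ p=22, q=1
i=1: a=3 ⇒ p=67, q=3
i=2: a=1 ⇒ p=89, q=4
i=3: a=2 ⇒ p=245, q=11
…
i=5: a=1 ⇒ p=1314, q=59
…
i=8: a=2 ⇒ p=14543, q=653
i=9: a=2 ⇒ p=35166, q=1579
…
i=11: a=1 ⇒ p=84875, q=3811
i=12: a=4 ⇒ p=389209, q=17476
…
i=14: a=1 ⇒ p=1252502, q=56239
i=15: a=3 ⇒ p=4620799, q=207480
(x₁, y₁) = (4620799, 207480);  4620799² − 496·207480² = 1 ✓

4620799 207480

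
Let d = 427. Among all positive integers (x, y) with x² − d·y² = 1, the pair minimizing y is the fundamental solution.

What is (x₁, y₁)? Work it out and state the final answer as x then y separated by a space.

62 3

[20; 1,1,1,40] for √427; ℓ=4 ⇒ convergent index 3
k=0  a_k=20  p_k/q_k = 20/1
…
k=2  a_k=1  p_k/q_k = 41/2
k=3  a_k=1  p_k/q_k = 62/3
fundamental: x₁=62, y₁=3  (since 3844 − 427·9 = 1)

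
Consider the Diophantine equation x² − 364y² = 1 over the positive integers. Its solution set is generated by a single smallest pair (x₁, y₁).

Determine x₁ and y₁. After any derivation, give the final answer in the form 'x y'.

√364 → a₀=19, period (12,1,2,3,1,8,1,3,2,1,12,38); ℓ=12 even so k=11
i=0: a=19 ⇒ p=19, q=1
i=1: a=12 ⇒ p=229, q=12
i=2: a=1 ⇒ p=248, q=13
i=3: a=2 ⇒ p=725, q=38
i=4: a=3 ⇒ p=2423, q=127
i=5: a=1 ⇒ p=3148, q=165
i=6: a=8 ⇒ p=27607, q=1447
…
i=8: a=3 ⇒ p=119872, q=6283
i=9: a=2 ⇒ p=270499, q=14178
i=10: a=1 ⇒ p=390371, q=20461
i=11: a=12 ⇒ p=4954951, q=259710
(x₁, y₁) = (4954951, 259710);  4954951² − 364·259710² = 1 ✓

4954951 259710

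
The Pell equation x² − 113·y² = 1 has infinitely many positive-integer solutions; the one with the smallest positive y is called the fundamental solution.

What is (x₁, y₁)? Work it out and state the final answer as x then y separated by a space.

1204353 113296

[10; 1,1,1,2,2,1,1,1,20] for √113; ℓ=9 ⇒ convergent index 17
step 0: (10, 1)  from 10·(1,0) + (0,1)
step 1: (11, 1)  from 1·(10,1) + (1,0)
…
step 3: (32, 3)  from 1·(21,2) + (11,1)
step 4: (85, 8)  from 2·(32,3) + (21,2)
step 5: (202, 19)  from 2·(85,8) + (32,3)
step 6: (287, 27)  from 1·(202,19) + (85,8)
step 7: (489, 46)  from 1·(287,27) + (202,19)
step 8: (776, 73)  from 1·(489,46) + (287,27)
step 9: (16009, 1506)  from 20·(776,73) + (489,46)
…
step 11: (32794, 3085)  from 1·(16785,1579) + (16009,1506)
step 12: (49579, 4664)  from 1·(32794,3085) + (16785,1579)
step 13: (131952, 12413)  from 2·(49579,4664) + (32794,3085)
step 14: (313483, 29490)  from 2·(131952,12413) + (49579,4664)
step 15: (445435, 41903)  from 1·(313483,29490) + (131952,12413)
step 16: (758918, 71393)  from 1·(445435,41903) + (313483,29490)
step 17: (1204353, 113296)  from 1·(758918,71393) + (445435,41903)
fundamental: x₁=1204353, y₁=113296  (since 1450466148609 − 113·12835983616 = 1)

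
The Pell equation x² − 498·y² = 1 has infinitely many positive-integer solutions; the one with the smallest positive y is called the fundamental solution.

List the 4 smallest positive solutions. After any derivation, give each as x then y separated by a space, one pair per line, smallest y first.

[22; 3,6,22,6,3,44] for √498; ℓ=6 ⇒ convergent index 5
a_0=22:  p_0=22·1+0=22,  q_0=22·0+1=1
a_1=3:  p_1=3·22+1=67,  q_1=3·1+0=3
a_2=6:  p_2=6·67+22=424,  q_2=6·3+1=19
…
a_4=6:  p_4=6·9395+424=56794,  q_4=6·421+19=2545
a_5=3:  p_5=3·56794+9395=179777,  q_5=3·2545+421=8056
fundamental: x₁=179777, y₁=8056  (since 32319769729 − 498·64899136 = 1)
(x_2, y_2) = (179777·179777 + 498·8056·8056, 179777·8056 + 8056·179777) = (64639539457, 2896567024)
(x_3, y_3) = (179777·64639539457 + 498·8056·2896567024, 179777·2896567024 + 8056·64639539457) = (23241404969742401, 1041472259739240)
(x_4, y_4) = (179777·23241404969742401 + 498·8056·1041472259739240, 179777·1041472259739240 + 8056·23241404969742401) = (8356540122426119709697, 374465516875386131936)

179777 8056
64639539457 2896567024
23241404969742401 1041472259739240
8356540122426119709697 374465516875386131936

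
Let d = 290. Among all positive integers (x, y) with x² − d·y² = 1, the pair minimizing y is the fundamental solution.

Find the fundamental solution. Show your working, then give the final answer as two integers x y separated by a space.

579 34

√290 → a₀=17, period (34); ℓ=1 odd so k=1
i=0: a=17 ⇒ p=17, q=1
i=1: a=34 ⇒ p=579, q=34
→ (579, 34).  Check: 579²=335241, 290·34²=335240, difference 1.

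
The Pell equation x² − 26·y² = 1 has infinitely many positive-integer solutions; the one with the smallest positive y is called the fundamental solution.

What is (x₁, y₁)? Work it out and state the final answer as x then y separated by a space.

d=26: √d = [5; 10] (ℓ=1, odd), read p_1/q_1
k=0  a_k=5  p_k/q_k = 5/1
k=1  a_k=10  p_k/q_k = 51/10
→ (51, 10).  Check: 51²=2601, 26·10²=2600, difference 1.

51 10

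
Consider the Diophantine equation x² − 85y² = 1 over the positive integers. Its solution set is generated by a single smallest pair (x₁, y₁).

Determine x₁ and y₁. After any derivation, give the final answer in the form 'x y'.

√85 → a₀=9, period (4,1,1,4,18); ℓ=5 odd so k=9
a_0=9:  p_0=9·1+0=9,  q_0=9·0+1=1
…
a_5=18:  p_5=18·378+83=6887,  q_5=18·41+9=747
…
a_7=1:  p_7=1·27926+6887=34813,  q_7=1·3029+747=3776
a_8=1:  p_8=1·34813+27926=62739,  q_8=1·3776+3029=6805
a_9=4:  p_9=4·62739+34813=285769,  q_9=4·6805+3776=30996
(x₁, y₁) = (285769, 30996);  285769² − 85·30996² = 1 ✓

285769 30996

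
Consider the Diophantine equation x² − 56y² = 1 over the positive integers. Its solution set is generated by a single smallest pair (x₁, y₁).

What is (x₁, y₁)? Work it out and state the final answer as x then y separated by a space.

√56 = [7; 2,14, …], period ℓ=2 (even) → k=1
step 0: (7, 1)  from 7·(1,0) + (0,1)
step 1: (15, 2)  from 2·(7,1) + (1,0)
(x₁, y₁) = (15, 2);  15² − 56·2² = 1 ✓

15 2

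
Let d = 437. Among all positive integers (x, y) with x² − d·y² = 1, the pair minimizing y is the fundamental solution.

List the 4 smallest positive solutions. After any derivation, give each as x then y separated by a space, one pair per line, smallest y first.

[20; 1,9,2,9,1,40] for √437; ℓ=6 ⇒ convergent index 5
i=0: a=20 ⇒ p=20, q=1
i=1: a=1 ⇒ p=21, q=1
…
i=4: a=9 ⇒ p=4160, q=199
i=5: a=1 ⇒ p=4599, q=220
(x₁, y₁) = (4599, 220);  4599² − 437·220² = 1 ✓
(x_2, y_2) = (4599·4599 + 437·220·220, 4599·220 + 220·4599) = (42301601, 2023560)
(x_3, y_3) = (4599·42301601 + 437·220·2023560, 4599·2023560 + 220·42301601) = (389090121399, 18612704660)
(x_4, y_4) = (4599·389090121399 + 437·220·18612704660, 4599·18612704660 + 220·389090121399) = (3578850894326401, 171199655439120)

4599 220
42301601 2023560
389090121399 18612704660
3578850894326401 171199655439120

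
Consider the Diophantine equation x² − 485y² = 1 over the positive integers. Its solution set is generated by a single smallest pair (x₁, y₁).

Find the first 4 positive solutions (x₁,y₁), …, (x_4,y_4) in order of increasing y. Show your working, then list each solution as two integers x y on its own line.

969 44
1877921 85272
3639409929 165257092
7053174564481 320268159024

d=485: √d = [22; 44] (ℓ=1, odd), read p_1/q_1
a_0=22:  p_0=22·1+0=22,  q_0=22·0+1=1
a_1=44:  p_1=44·22+1=969,  q_1=44·1+0=44
(x₁, y₁) = (969, 44);  969² − 485·44² = 1 ✓
(x_2, y_2) = (969·969 + 485·44·44, 969·44 + 44·969) = (1877921, 85272)
(x_3, y_3) = (969·1877921 + 485·44·85272, 969·85272 + 44·1877921) = (3639409929, 165257092)
(x_4, y_4) = (969·3639409929 + 485·44·165257092, 969·165257092 + 44·3639409929) = (7053174564481, 320268159024)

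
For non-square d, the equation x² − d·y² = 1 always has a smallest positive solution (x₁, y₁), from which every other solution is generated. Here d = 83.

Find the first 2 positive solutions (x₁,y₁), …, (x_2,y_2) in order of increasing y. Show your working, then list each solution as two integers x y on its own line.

82 9
13447 1476

d=83: √d = [9; 9,18] (ℓ=2, even), read p_1/q_1
a_0=9:  p_0=9·1+0=9,  q_0=9·0+1=1
a_1=9:  p_1=9·9+1=82,  q_1=9·1+0=9
(x₁, y₁) = (82, 9);  82² − 83·9² = 1 ✓
n=2: (82,9)∘(82,9) = (82·82+83·9·9, 82·9+9·82) = (13447,1476)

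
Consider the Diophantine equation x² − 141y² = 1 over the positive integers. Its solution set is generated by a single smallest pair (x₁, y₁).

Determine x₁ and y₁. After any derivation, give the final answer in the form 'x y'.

√141 = [11; 1,6,1,22, …], period ℓ=4 (even) → k=3
i=0: a=11 ⇒ p=11, q=1
i=1: a=1 ⇒ p=12, q=1
i=2: a=6 ⇒ p=83, q=7
i=3: a=1 ⇒ p=95, q=8
→ (95, 8).  Check: 95²=9025, 141·8²=9024, difference 1.

95 8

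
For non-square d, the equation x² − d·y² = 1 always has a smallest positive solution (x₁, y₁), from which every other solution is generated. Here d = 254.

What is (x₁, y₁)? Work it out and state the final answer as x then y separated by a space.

255 16

√254 → a₀=15, period (1,14,1,30); ℓ=4 even so k=3
step 0: (15, 1)  from 15·(1,0) + (0,1)
step 1: (16, 1)  from 1·(15,1) + (1,0)
step 2: (239, 15)  from 14·(16,1) + (15,1)
step 3: (255, 16)  from 1·(239,15) + (16,1)
(x₁, y₁) = (255, 16);  255² − 254·16² = 1 ✓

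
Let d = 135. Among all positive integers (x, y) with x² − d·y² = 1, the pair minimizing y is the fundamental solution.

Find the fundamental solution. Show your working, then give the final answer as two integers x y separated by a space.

244 21

d=135: √d = [11; 1,1,1,1,1,1,1,22] (ℓ=8, even), read p_7/q_7
i=0: a=11 ⇒ p=11, q=1
i=1: a=1 ⇒ p=12, q=1
…
i=5: a=1 ⇒ p=93, q=8
i=6: a=1 ⇒ p=151, q=13
i=7: a=1 ⇒ p=244, q=21
fundamental: x₁=244, y₁=21  (since 59536 − 135·441 = 1)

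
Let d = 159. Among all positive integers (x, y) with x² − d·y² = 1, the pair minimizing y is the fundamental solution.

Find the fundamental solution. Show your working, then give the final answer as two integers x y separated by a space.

√159 → a₀=12, period (1,1,1,1,3,1,1,1,1,24); ℓ=10 even so k=9
step 0: (12, 1)  from 12·(1,0) + (0,1)
step 1: (13, 1)  from 1·(12,1) + (1,0)
step 2: (25, 2)  from 1·(13,1) + (12,1)
step 3: (38, 3)  from 1·(25,2) + (13,1)
step 4: (63, 5)  from 1·(38,3) + (25,2)
step 5: (227, 18)  from 3·(63,5) + (38,3)
…
step 7: (517, 41)  from 1·(290,23) + (227,18)
step 8: (807, 64)  from 1·(517,41) + (290,23)
step 9: (1324, 105)  from 1·(807,64) + (517,41)
(x₁, y₁) = (1324, 105);  1324² − 159·105² = 1 ✓

1324 105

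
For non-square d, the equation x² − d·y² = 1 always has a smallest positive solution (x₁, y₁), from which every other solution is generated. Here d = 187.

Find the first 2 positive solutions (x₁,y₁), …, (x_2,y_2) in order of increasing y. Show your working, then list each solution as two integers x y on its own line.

√187 → a₀=13, period (1,2,13,2,1,26); ℓ=6 even so k=5
a_0=13:  p_0=13·1+0=13,  q_0=13·0+1=1
a_1=1:  p_1=1·13+1=14,  q_1=1·1+0=1
a_2=2:  p_2=2·14+13=41,  q_2=2·1+1=3
a_3=13:  p_3=13·41+14=547,  q_3=13·3+1=40
a_4=2:  p_4=2·547+41=1135,  q_4=2·40+3=83
a_5=1:  p_5=1·1135+547=1682,  q_5=1·83+40=123
(x₁, y₁) = (1682, 123);  1682² − 187·123² = 1 ✓
n=2: (1682,123)∘(1682,123) = (1682·1682+187·123·123, 1682·123+123·1682) = (5658247,413772)

1682 123
5658247 413772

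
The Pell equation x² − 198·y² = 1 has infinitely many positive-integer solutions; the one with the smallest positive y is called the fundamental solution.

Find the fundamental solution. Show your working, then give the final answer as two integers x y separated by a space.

√198 = [14; 14,28, …], period ℓ=2 (even) → k=1
k=0  a_k=14  p_k/q_k = 14/1
k=1  a_k=14  p_k/q_k = 197/14
(x₁, y₁) = (197, 14);  197² − 198·14² = 1 ✓

197 14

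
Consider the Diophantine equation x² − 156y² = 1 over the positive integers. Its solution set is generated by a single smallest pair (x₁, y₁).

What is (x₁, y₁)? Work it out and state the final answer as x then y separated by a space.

25 2

√156 = [12; 2,24, …], period ℓ=2 (even) → k=1
a_0=12:  p_0=12·1+0=12,  q_0=12·0+1=1
a_1=2:  p_1=2·12+1=25,  q_1=2·1+0=2
(x₁, y₁) = (25, 2);  25² − 156·2² = 1 ✓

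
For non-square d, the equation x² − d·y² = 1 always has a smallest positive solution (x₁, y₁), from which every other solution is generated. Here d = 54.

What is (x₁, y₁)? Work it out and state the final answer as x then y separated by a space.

485 66

√54 = [7; 2,1,6,1,2,14, …], period ℓ=6 (even) → k=5
k=0  a_k=7  p_k/q_k = 7/1
k=1  a_k=2  p_k/q_k = 15/2
k=2  a_k=1  p_k/q_k = 22/3
k=3  a_k=6  p_k/q_k = 147/20
k=4  a_k=1  p_k/q_k = 169/23
k=5  a_k=2  p_k/q_k = 485/66
(x₁, y₁) = (485, 66);  485² − 54·66² = 1 ✓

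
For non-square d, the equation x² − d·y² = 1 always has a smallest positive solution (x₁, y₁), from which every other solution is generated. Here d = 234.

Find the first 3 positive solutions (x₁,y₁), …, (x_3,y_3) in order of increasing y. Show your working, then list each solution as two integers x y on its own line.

[15; 3,2,1,2,1,2,3,30] for √234; ℓ=8 ⇒ convergent index 7
i=0: a=15 ⇒ p=15, q=1
…
i=6: a=2 ⇒ p=1545, q=101
i=7: a=3 ⇒ p=5201, q=340
fundamental: x₁=5201, y₁=340  (since 27050401 − 234·115600 = 1)
(x_2, y_2) = (5201·5201 + 234·340·340, 5201·340 + 340·5201) = (54100801, 3536680)
(x_3, y_3) = (5201·54100801 + 234·340·3536680, 5201·3536680 + 340·54100801) = (562756526801, 36788545020)

5201 340
54100801 3536680
562756526801 36788545020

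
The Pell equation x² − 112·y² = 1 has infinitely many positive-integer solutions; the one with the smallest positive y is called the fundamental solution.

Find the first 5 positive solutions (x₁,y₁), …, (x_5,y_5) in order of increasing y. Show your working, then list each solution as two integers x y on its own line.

127 12
32257 3048
8193151 774180
2081028097 196638672
528572943487 49945448508

√112 = [10; 1,1,2,1,1,20, …], period ℓ=6 (even) → k=5
i=0: a=10 ⇒ p=10, q=1
i=1: a=1 ⇒ p=11, q=1
i=2: a=1 ⇒ p=21, q=2
i=3: a=2 ⇒ p=53, q=5
i=4: a=1 ⇒ p=74, q=7
i=5: a=1 ⇒ p=127, q=12
→ (127, 12).  Check: 127²=16129, 112·12²=16128, difference 1.
(127+12√112)^2 = 32257 + 3048√112
(127+12√112)^3 = 8193151 + 774180√112
(127+12√112)^4 = 2081028097 + 196638672√112
(127+12√112)^5 = 528572943487 + 49945448508√112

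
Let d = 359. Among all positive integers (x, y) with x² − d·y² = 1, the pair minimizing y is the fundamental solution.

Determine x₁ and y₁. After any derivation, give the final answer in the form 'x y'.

360 19

√359 → a₀=18, period (1,17,1,36); ℓ=4 even so k=3
a_0=18:  p_0=18·1+0=18,  q_0=18·0+1=1
a_1=1:  p_1=1·18+1=19,  q_1=1·1+0=1
a_2=17:  p_2=17·19+18=341,  q_2=17·1+1=18
a_3=1:  p_3=1·341+19=360,  q_3=1·18+1=19
→ (360, 19).  Check: 360²=129600, 359·19²=129599, difference 1.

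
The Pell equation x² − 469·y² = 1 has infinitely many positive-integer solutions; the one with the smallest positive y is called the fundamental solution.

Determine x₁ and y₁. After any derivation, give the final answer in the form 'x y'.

[21; 1,1,1,10,6,10,1,1,1,42] for √469; ℓ=10 ⇒ convergent index 9
k=0  a_k=21  p_k/q_k = 21/1
…
k=2  a_k=1  p_k/q_k = 43/2
k=3  a_k=1  p_k/q_k = 65/3
…
k=6  a_k=10  p_k/q_k = 42923/1982
…
k=8  a_k=1  p_k/q_k = 90069/4159
k=9  a_k=1  p_k/q_k = 137215/6336
fundamental: x₁=137215, y₁=6336  (since 18827956225 − 469·40144896 = 1)

137215 6336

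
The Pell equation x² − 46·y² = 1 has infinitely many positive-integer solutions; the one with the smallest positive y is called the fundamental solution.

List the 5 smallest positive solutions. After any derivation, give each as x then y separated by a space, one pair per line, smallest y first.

24335 3588
1184384449 174627960
57643991108495 8499142809612
2805533046066067201 413653280369188080
136545293294391499564175 20132505147069241043988

[6; 1,3,1,1,2,6,2,1,1,3,1,12] for √46; ℓ=12 ⇒ convergent index 11
a_0=6:  p_0=6·1+0=6,  q_0=6·0+1=1
a_1=1:  p_1=1·6+1=7,  q_1=1·1+0=1
a_2=3:  p_2=3·7+6=27,  q_2=3·1+1=4
…
a_4=1:  p_4=1·34+27=61,  q_4=1·5+4=9
a_5=2:  p_5=2·61+34=156,  q_5=2·9+5=23
…
a_7=2:  p_7=2·997+156=2150,  q_7=2·147+23=317
a_8=1:  p_8=1·2150+997=3147,  q_8=1·317+147=464
a_9=1:  p_9=1·3147+2150=5297,  q_9=1·464+317=781
a_10=3:  p_10=3·5297+3147=19038,  q_10=3·781+464=2807
a_11=1:  p_11=1·19038+5297=24335,  q_11=1·2807+781=3588
(x₁, y₁) = (24335, 3588);  24335² − 46·3588² = 1 ✓
n=2: (24335,3588)∘(24335,3588) = (24335·24335+46·3588·3588, 24335·3588+3588·24335) = (1184384449,174627960)
n=3: (1184384449,174627960)∘(24335,3588) = (24335·1184384449+46·3588·174627960, 24335·174627960+3588·1184384449) = (57643991108495,8499142809612)
n=4: (57643991108495,8499142809612)∘(24335,3588) = (24335·57643991108495+46·3588·8499142809612, 24335·8499142809612+3588·57643991108495) = (2805533046066067201,413653280369188080)
n=5: (2805533046066067201,413653280369188080)∘(24335,3588) = (24335·2805533046066067201+46·3588·413653280369188080, 24335·413653280369188080+3588·2805533046066067201) = (136545293294391499564175,20132505147069241043988)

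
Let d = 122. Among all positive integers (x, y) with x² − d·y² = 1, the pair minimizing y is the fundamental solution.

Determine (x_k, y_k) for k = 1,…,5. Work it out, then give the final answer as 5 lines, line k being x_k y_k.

[11; 22] for √122; ℓ=1 ⇒ convergent index 1
a_0=11:  p_0=11·1+0=11,  q_0=11·0+1=1
a_1=22:  p_1=22·11+1=243,  q_1=22·1+0=22
→ (243, 22).  Check: 243²=59049, 122·22²=59048, difference 1.
(243+22√122)^2 = 118097 + 10692√122
(243+22√122)^3 = 57394899 + 5196290√122
(243+22√122)^4 = 27893802817 + 2525386248√122
(243+22√122)^5 = 13556330774163 + 1227332520238√122

243 22
118097 10692
57394899 5196290
27893802817 2525386248
13556330774163 1227332520238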